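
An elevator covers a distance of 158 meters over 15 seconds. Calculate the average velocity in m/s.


Given: distance d = 158 m, time t = 15 s
Using v = d / t
v = 158 / 15
v = 158/15 m/s

158/15 m/s


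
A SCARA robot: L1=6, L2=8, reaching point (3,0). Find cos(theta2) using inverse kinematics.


Given: L1 = 6, L2 = 8, target (x, y) = (3, 0)
Using cos(theta2) = (x^2 + y^2 - L1^2 - L2^2) / (2*L1*L2)
x^2 + y^2 = 3^2 + 0 = 9
L1^2 + L2^2 = 36 + 64 = 100
Numerator = 9 - 100 = -91
Denominator = 2*6*8 = 96
cos(theta2) = -91/96 = -91/96

-91/96


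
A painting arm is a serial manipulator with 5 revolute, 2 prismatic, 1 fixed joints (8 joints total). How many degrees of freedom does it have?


Given: serial robot with 5 revolute, 2 prismatic, 1 fixed joints
DOF contribution per joint type: revolute=1, prismatic=1, spherical=3, fixed=0
DOF = 5*1 + 2*1 + 1*0
DOF = 7

7


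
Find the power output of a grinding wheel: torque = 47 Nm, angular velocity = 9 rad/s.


Given: tau = 47 Nm, omega = 9 rad/s
Using P = tau * omega
P = 47 * 9
P = 423 W

423 W


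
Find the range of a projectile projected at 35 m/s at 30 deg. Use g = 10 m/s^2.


Given: v0 = 35 m/s, theta = 30 deg, g = 10 m/s^2
sin(2*30) = sin(60) = sqrt(3)/2
Using R = v0^2 * sin(2*theta) / g
R = 35^2 * (sqrt(3)/2) / 10
R = 1225 * sqrt(3) / 20
R = 245/4*sqrt(3) m

245/4*sqrt(3) m


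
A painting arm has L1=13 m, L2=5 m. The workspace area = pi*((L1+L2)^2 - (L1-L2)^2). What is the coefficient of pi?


Given: L1 = 13, L2 = 5
(L1+L2)^2 = (18)^2 = 324
(L1-L2)^2 = (8)^2 = 64
Difference = 324 - 64 = 260
This equals 4*L1*L2 = 4*13*5 = 260
Workspace area = 260*pi

260


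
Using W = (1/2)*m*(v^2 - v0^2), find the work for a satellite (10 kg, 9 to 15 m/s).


Given: m = 10 kg, v0 = 9 m/s, v = 15 m/s
Using W = (1/2)*m*(v^2 - v0^2)
v^2 = 15^2 = 225
v0^2 = 9^2 = 81
v^2 - v0^2 = 225 - 81 = 144
W = (1/2)*10*144 = 720 J

720 J


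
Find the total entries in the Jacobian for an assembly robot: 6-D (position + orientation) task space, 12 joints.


Given: task space dimension = 6, joints = 12
Jacobian is a 6 x 12 matrix
Total entries = rows * columns
Total = 6 * 12
Total = 72

72


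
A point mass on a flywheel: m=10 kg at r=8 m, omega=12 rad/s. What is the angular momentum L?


Given: m = 10 kg, r = 8 m, omega = 12 rad/s
For a point mass: I = m*r^2
I = 10*8^2 = 10*64 = 640
L = I*omega = 640*12
L = 7680 kg*m^2/s

7680 kg*m^2/s


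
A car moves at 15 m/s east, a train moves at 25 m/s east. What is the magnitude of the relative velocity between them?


Given: v_A = 15 m/s east, v_B = 25 m/s east
Both move in the same direction; relative speed = |v_A - v_B|
|15 - 25| = |-10|
= 10 m/s

10 m/s


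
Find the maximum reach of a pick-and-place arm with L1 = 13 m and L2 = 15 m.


Given: L1 = 13 m, L2 = 15 m
For a 2-link planar arm, max reach = L1 + L2 (fully extended)
Max reach = 13 + 15
Max reach = 28 m

28 m


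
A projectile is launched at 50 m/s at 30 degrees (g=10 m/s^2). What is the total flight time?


Given: v0 = 50 m/s, theta = 30 deg, g = 10 m/s^2
sin(30) = 1/2
Using T = 2*v0*sin(theta) / g
T = 2*50*1/2 / 10
T = 50 / 10
T = 5 s

5 s


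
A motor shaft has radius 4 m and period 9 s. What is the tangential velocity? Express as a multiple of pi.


Given: radius r = 4 m, period T = 9 s
Using v = 2*pi*r / T
v = 2*pi*4 / 9
v = 8*pi / 9
v = 8/9*pi m/s

8/9*pi m/s


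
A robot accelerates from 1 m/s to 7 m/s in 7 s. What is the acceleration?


Given: initial velocity v0 = 1 m/s, final velocity v = 7 m/s, time t = 7 s
Using a = (v - v0) / t
a = (7 - 1) / 7
a = 6 / 7
a = 6/7 m/s^2

6/7 m/s^2


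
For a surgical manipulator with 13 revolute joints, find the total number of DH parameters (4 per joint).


Given: 13 joints, 4 DH parameters per joint (d, theta, a, alpha)
Total DH parameters = number_of_joints * 4
Total = 13 * 4
Total = 52

52


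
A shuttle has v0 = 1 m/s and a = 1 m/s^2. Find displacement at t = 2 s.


Given: v0 = 1 m/s, a = 1 m/s^2, t = 2 s
Using s = v0*t + (1/2)*a*t^2
s = 1*2 + (1/2)*1*2^2
s = 2 + (1/2)*4
s = 2 + 2
s = 4

4 m


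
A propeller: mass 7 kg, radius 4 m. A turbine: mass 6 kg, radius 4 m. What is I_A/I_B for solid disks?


Given: M1=7 kg, R1=4 m, M2=6 kg, R2=4 m
For a disk: I = (1/2)*M*R^2, so I_A/I_B = (M1*R1^2)/(M2*R2^2)
M1*R1^2 = 7*16 = 112
M2*R2^2 = 6*16 = 96
I_A/I_B = 112/96 = 7/6

7/6


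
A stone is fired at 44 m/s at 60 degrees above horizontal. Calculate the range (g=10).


Given: v0 = 44 m/s, theta = 60 deg, g = 10 m/s^2
sin(2*60) = sin(120) = sqrt(3)/2
Using R = v0^2 * sin(2*theta) / g
R = 44^2 * (sqrt(3)/2) / 10
R = 1936 * sqrt(3) / 20
R = 484/5*sqrt(3) m

484/5*sqrt(3) m


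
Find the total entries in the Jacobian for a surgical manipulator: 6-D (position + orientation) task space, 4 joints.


Given: task space dimension = 6, joints = 4
Jacobian is a 6 x 4 matrix
Total entries = rows * columns
Total = 6 * 4
Total = 24

24


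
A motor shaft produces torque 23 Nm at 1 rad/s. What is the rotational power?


Given: tau = 23 Nm, omega = 1 rad/s
Using P = tau * omega
P = 23 * 1
P = 23 W

23 W


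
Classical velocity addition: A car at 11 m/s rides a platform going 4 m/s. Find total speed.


Given: object velocity = 11 m/s, platform velocity = 4 m/s (same direction)
Using classical velocity addition: v_total = v_object + v_platform
v_total = 11 + 4
v_total = 15 m/s

15 m/s


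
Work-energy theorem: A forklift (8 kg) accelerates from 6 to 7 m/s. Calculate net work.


Given: m = 8 kg, v0 = 6 m/s, v = 7 m/s
Using W = (1/2)*m*(v^2 - v0^2)
v^2 = 7^2 = 49
v0^2 = 6^2 = 36
v^2 - v0^2 = 49 - 36 = 13
W = (1/2)*8*13 = 52 J

52 J


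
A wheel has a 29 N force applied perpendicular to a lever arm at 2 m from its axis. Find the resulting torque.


Given: F = 29 N, r = 2 m, angle = 90 deg (perpendicular)
Using tau = F * r * sin(90)
sin(90) = 1
tau = 29 * 2 * 1
tau = 58 Nm

58 Nm


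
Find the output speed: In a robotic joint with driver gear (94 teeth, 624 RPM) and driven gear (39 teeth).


Given: N1 = 94 teeth, w1 = 624 RPM, N2 = 39 teeth
Using N1*w1 = N2*w2
w2 = N1*w1 / N2
w2 = 94*624 / 39
w2 = 58656 / 39
w2 = 1504 RPM

1504 RPM


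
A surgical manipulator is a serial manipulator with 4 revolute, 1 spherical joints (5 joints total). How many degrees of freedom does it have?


Given: serial robot with 4 revolute, 1 spherical joints
DOF contribution per joint type: revolute=1, prismatic=1, spherical=3, fixed=0
DOF = 4*1 + 1*3
DOF = 7

7


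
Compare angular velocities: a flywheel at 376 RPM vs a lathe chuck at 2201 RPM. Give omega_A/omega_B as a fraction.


Given: RPM_A = 376, RPM_B = 2201
omega = 2*pi*RPM/60, so omega_A/omega_B = RPM_A / RPM_B
omega_A/omega_B = 376 / 2201
omega_A/omega_B = 376/2201

376/2201


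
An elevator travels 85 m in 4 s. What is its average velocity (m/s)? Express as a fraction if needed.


Given: distance d = 85 m, time t = 4 s
Using v = d / t
v = 85 / 4
v = 85/4 m/s

85/4 m/s


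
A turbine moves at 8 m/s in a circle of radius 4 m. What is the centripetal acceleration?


Given: v = 8 m/s, r = 4 m
Using a_c = v^2 / r
a_c = 8^2 / 4
a_c = 64 / 4
a_c = 16 m/s^2

16 m/s^2


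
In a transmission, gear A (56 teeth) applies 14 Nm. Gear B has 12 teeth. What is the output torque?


Given: N1 = 56, N2 = 12, T1 = 14 Nm
Using T2/T1 = N2/N1
T2 = T1 * N2 / N1
T2 = 14 * 12 / 56
T2 = 168 / 56
T2 = 3 Nm

3 Nm


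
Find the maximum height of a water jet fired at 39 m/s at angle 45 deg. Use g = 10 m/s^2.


Given: v0 = 39 m/s, theta = 45 deg, g = 10 m/s^2
sin^2(45) = 1/2
Using H = v0^2 * sin^2(theta) / (2*g)
H = 39^2 * 1/2 / (2*10)
H = 1521 * 1/2 / 20
H = 1521/2 / 20
H = 1521/40 m

1521/40 m


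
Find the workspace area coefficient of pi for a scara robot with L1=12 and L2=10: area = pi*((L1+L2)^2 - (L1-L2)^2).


Given: L1 = 12, L2 = 10
(L1+L2)^2 = (22)^2 = 484
(L1-L2)^2 = (2)^2 = 4
Difference = 484 - 4 = 480
This equals 4*L1*L2 = 4*12*10 = 480
Workspace area = 480*pi

480


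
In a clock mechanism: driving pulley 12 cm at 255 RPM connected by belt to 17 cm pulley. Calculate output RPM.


Given: D1 = 12 cm, w1 = 255 RPM, D2 = 17 cm
Using D1*w1 = D2*w2
w2 = D1*w1 / D2
w2 = 12*255 / 17
w2 = 3060 / 17
w2 = 180 RPM

180 RPM


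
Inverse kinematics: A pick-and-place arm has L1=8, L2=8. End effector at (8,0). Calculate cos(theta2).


Given: L1 = 8, L2 = 8, target (x, y) = (8, 0)
Using cos(theta2) = (x^2 + y^2 - L1^2 - L2^2) / (2*L1*L2)
x^2 + y^2 = 8^2 + 0 = 64
L1^2 + L2^2 = 64 + 64 = 128
Numerator = 64 - 128 = -64
Denominator = 2*8*8 = 128
cos(theta2) = -64/128 = -1/2

-1/2


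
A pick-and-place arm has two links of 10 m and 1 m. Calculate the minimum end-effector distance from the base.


Given: L1 = 10 m, L2 = 1 m
For a 2-link planar arm, min reach = |L1 - L2| (second link folded back)
Min reach = |10 - 1|
Min reach = 9 m

9 m


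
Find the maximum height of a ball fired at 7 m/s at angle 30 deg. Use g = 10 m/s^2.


Given: v0 = 7 m/s, theta = 30 deg, g = 10 m/s^2
sin^2(30) = 1/4
Using H = v0^2 * sin^2(theta) / (2*g)
H = 7^2 * 1/4 / (2*10)
H = 49 * 1/4 / 20
H = 49/4 / 20
H = 49/80 m

49/80 m


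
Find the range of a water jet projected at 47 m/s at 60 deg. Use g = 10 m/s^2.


Given: v0 = 47 m/s, theta = 60 deg, g = 10 m/s^2
sin(2*60) = sin(120) = sqrt(3)/2
Using R = v0^2 * sin(2*theta) / g
R = 47^2 * (sqrt(3)/2) / 10
R = 2209 * sqrt(3) / 20
R = 2209/20*sqrt(3) m

2209/20*sqrt(3) m


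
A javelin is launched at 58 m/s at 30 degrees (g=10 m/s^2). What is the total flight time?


Given: v0 = 58 m/s, theta = 30 deg, g = 10 m/s^2
sin(30) = 1/2
Using T = 2*v0*sin(theta) / g
T = 2*58*1/2 / 10
T = 58 / 10
T = 29/5 s

29/5 s


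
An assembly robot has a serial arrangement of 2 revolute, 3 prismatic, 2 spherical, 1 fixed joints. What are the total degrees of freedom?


Given: serial robot with 2 revolute, 3 prismatic, 2 spherical, 1 fixed joints
DOF contribution per joint type: revolute=1, prismatic=1, spherical=3, fixed=0
DOF = 2*1 + 3*1 + 2*3 + 1*0
DOF = 11

11


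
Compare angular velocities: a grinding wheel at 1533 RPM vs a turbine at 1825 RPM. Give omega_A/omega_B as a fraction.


Given: RPM_A = 1533, RPM_B = 1825
omega = 2*pi*RPM/60, so omega_A/omega_B = RPM_A / RPM_B
omega_A/omega_B = 1533 / 1825
omega_A/omega_B = 21/25

21/25


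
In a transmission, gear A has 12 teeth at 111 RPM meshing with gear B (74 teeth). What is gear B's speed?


Given: N1 = 12 teeth, w1 = 111 RPM, N2 = 74 teeth
Using N1*w1 = N2*w2
w2 = N1*w1 / N2
w2 = 12*111 / 74
w2 = 1332 / 74
w2 = 18 RPM

18 RPM


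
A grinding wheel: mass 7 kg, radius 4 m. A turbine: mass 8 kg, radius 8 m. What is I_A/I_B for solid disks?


Given: M1=7 kg, R1=4 m, M2=8 kg, R2=8 m
For a disk: I = (1/2)*M*R^2, so I_A/I_B = (M1*R1^2)/(M2*R2^2)
M1*R1^2 = 7*16 = 112
M2*R2^2 = 8*64 = 512
I_A/I_B = 112/512 = 7/32

7/32


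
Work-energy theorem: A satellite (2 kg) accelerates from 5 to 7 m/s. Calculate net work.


Given: m = 2 kg, v0 = 5 m/s, v = 7 m/s
Using W = (1/2)*m*(v^2 - v0^2)
v^2 = 7^2 = 49
v0^2 = 5^2 = 25
v^2 - v0^2 = 49 - 25 = 24
W = (1/2)*2*24 = 24 J

24 J


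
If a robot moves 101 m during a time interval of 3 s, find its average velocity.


Given: distance d = 101 m, time t = 3 s
Using v = d / t
v = 101 / 3
v = 101/3 m/s

101/3 m/s


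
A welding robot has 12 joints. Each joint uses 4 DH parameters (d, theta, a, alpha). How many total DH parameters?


Given: 12 joints, 4 DH parameters per joint (d, theta, a, alpha)
Total DH parameters = number_of_joints * 4
Total = 12 * 4
Total = 48

48


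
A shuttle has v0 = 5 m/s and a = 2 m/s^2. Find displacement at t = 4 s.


Given: v0 = 5 m/s, a = 2 m/s^2, t = 4 s
Using s = v0*t + (1/2)*a*t^2
s = 5*4 + (1/2)*2*4^2
s = 20 + (1/2)*32
s = 20 + 16
s = 36

36 m


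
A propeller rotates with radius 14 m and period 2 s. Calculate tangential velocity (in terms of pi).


Given: radius r = 14 m, period T = 2 s
Using v = 2*pi*r / T
v = 2*pi*14 / 2
v = 28*pi / 2
v = 14*pi m/s

14*pi m/s


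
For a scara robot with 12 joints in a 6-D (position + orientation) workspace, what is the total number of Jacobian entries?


Given: task space dimension = 6, joints = 12
Jacobian is a 6 x 12 matrix
Total entries = rows * columns
Total = 6 * 12
Total = 72

72


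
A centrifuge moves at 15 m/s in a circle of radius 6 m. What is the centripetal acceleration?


Given: v = 15 m/s, r = 6 m
Using a_c = v^2 / r
a_c = 15^2 / 6
a_c = 225 / 6
a_c = 75/2 m/s^2

75/2 m/s^2


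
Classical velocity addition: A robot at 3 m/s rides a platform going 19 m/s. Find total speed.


Given: object velocity = 3 m/s, platform velocity = 19 m/s (same direction)
Using classical velocity addition: v_total = v_object + v_platform
v_total = 3 + 19
v_total = 22 m/s

22 m/s


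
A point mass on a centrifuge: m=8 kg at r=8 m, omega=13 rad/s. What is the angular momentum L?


Given: m = 8 kg, r = 8 m, omega = 13 rad/s
For a point mass: I = m*r^2
I = 8*8^2 = 8*64 = 512
L = I*omega = 512*13
L = 6656 kg*m^2/s

6656 kg*m^2/s


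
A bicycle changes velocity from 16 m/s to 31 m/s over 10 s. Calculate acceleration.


Given: initial velocity v0 = 16 m/s, final velocity v = 31 m/s, time t = 10 s
Using a = (v - v0) / t
a = (31 - 16) / 10
a = 15 / 10
a = 3/2 m/s^2

3/2 m/s^2


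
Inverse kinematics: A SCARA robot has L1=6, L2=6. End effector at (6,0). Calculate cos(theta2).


Given: L1 = 6, L2 = 6, target (x, y) = (6, 0)
Using cos(theta2) = (x^2 + y^2 - L1^2 - L2^2) / (2*L1*L2)
x^2 + y^2 = 6^2 + 0 = 36
L1^2 + L2^2 = 36 + 36 = 72
Numerator = 36 - 72 = -36
Denominator = 2*6*6 = 72
cos(theta2) = -36/72 = -1/2

-1/2


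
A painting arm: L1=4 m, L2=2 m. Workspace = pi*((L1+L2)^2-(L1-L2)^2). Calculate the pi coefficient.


Given: L1 = 4, L2 = 2
(L1+L2)^2 = (6)^2 = 36
(L1-L2)^2 = (2)^2 = 4
Difference = 36 - 4 = 32
This equals 4*L1*L2 = 4*4*2 = 32
Workspace area = 32*pi

32


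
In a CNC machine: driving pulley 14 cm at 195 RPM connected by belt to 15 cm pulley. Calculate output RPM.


Given: D1 = 14 cm, w1 = 195 RPM, D2 = 15 cm
Using D1*w1 = D2*w2
w2 = D1*w1 / D2
w2 = 14*195 / 15
w2 = 2730 / 15
w2 = 182 RPM

182 RPM


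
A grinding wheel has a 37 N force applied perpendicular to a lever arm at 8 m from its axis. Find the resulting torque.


Given: F = 37 N, r = 8 m, angle = 90 deg (perpendicular)
Using tau = F * r * sin(90)
sin(90) = 1
tau = 37 * 8 * 1
tau = 296 Nm

296 Nm


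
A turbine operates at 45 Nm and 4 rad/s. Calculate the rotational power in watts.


Given: tau = 45 Nm, omega = 4 rad/s
Using P = tau * omega
P = 45 * 4
P = 180 W

180 W


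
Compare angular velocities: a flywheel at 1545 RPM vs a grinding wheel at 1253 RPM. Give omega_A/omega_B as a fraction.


Given: RPM_A = 1545, RPM_B = 1253
omega = 2*pi*RPM/60, so omega_A/omega_B = RPM_A / RPM_B
omega_A/omega_B = 1545 / 1253
omega_A/omega_B = 1545/1253

1545/1253


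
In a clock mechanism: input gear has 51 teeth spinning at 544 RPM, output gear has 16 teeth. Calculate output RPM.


Given: N1 = 51 teeth, w1 = 544 RPM, N2 = 16 teeth
Using N1*w1 = N2*w2
w2 = N1*w1 / N2
w2 = 51*544 / 16
w2 = 27744 / 16
w2 = 1734 RPM

1734 RPM


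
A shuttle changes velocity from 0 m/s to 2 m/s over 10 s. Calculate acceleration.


Given: initial velocity v0 = 0 m/s, final velocity v = 2 m/s, time t = 10 s
Using a = (v - v0) / t
a = (2 - 0) / 10
a = 2 / 10
a = 1/5 m/s^2

1/5 m/s^2


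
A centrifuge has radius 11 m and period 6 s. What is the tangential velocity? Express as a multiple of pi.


Given: radius r = 11 m, period T = 6 s
Using v = 2*pi*r / T
v = 2*pi*11 / 6
v = 22*pi / 6
v = 11/3*pi m/s

11/3*pi m/s


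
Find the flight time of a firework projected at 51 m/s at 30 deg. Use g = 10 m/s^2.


Given: v0 = 51 m/s, theta = 30 deg, g = 10 m/s^2
sin(30) = 1/2
Using T = 2*v0*sin(theta) / g
T = 2*51*1/2 / 10
T = 51 / 10
T = 51/10 s

51/10 s


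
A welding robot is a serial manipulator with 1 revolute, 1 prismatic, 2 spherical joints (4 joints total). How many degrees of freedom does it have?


Given: serial robot with 1 revolute, 1 prismatic, 2 spherical joints
DOF contribution per joint type: revolute=1, prismatic=1, spherical=3, fixed=0
DOF = 1*1 + 1*1 + 2*3
DOF = 8

8


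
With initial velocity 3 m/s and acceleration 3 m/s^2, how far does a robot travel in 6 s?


Given: v0 = 3 m/s, a = 3 m/s^2, t = 6 s
Using s = v0*t + (1/2)*a*t^2
s = 3*6 + (1/2)*3*6^2
s = 18 + (1/2)*108
s = 18 + 54
s = 72

72 m


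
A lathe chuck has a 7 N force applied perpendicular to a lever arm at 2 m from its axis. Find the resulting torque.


Given: F = 7 N, r = 2 m, angle = 90 deg (perpendicular)
Using tau = F * r * sin(90)
sin(90) = 1
tau = 7 * 2 * 1
tau = 14 Nm

14 Nm


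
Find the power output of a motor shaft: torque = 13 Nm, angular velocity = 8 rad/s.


Given: tau = 13 Nm, omega = 8 rad/s
Using P = tau * omega
P = 13 * 8
P = 104 W

104 W


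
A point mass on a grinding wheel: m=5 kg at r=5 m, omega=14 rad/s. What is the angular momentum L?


Given: m = 5 kg, r = 5 m, omega = 14 rad/s
For a point mass: I = m*r^2
I = 5*5^2 = 5*25 = 125
L = I*omega = 125*14
L = 1750 kg*m^2/s

1750 kg*m^2/s


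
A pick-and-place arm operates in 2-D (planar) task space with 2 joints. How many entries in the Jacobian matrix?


Given: task space dimension = 2, joints = 2
Jacobian is a 2 x 2 matrix
Total entries = rows * columns
Total = 2 * 2
Total = 4

4


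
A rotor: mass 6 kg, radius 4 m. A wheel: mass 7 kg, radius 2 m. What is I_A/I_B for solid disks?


Given: M1=6 kg, R1=4 m, M2=7 kg, R2=2 m
For a disk: I = (1/2)*M*R^2, so I_A/I_B = (M1*R1^2)/(M2*R2^2)
M1*R1^2 = 6*16 = 96
M2*R2^2 = 7*4 = 28
I_A/I_B = 96/28 = 24/7

24/7


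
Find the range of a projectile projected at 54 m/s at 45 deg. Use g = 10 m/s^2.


Given: v0 = 54 m/s, theta = 45 deg, g = 10 m/s^2
sin(2*45) = sin(90) = 1
Using R = v0^2 * sin(2*theta) / g
R = 54^2 * 1 / 10
R = 2916 / 10
R = 1458/5 m

1458/5 m


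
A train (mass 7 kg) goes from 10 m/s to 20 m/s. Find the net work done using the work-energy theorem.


Given: m = 7 kg, v0 = 10 m/s, v = 20 m/s
Using W = (1/2)*m*(v^2 - v0^2)
v^2 = 20^2 = 400
v0^2 = 10^2 = 100
v^2 - v0^2 = 400 - 100 = 300
W = (1/2)*7*300 = 1050 J

1050 J


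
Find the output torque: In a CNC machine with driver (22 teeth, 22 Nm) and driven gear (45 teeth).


Given: N1 = 22, N2 = 45, T1 = 22 Nm
Using T2/T1 = N2/N1
T2 = T1 * N2 / N1
T2 = 22 * 45 / 22
T2 = 990 / 22
T2 = 45 Nm

45 Nm


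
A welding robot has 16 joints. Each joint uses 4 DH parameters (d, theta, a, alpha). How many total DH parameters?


Given: 16 joints, 4 DH parameters per joint (d, theta, a, alpha)
Total DH parameters = number_of_joints * 4
Total = 16 * 4
Total = 64

64


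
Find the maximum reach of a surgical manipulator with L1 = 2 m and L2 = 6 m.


Given: L1 = 2 m, L2 = 6 m
For a 2-link planar arm, max reach = L1 + L2 (fully extended)
Max reach = 2 + 6
Max reach = 8 m

8 m


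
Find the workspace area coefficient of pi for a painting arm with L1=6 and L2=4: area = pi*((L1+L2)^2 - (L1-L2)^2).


Given: L1 = 6, L2 = 4
(L1+L2)^2 = (10)^2 = 100
(L1-L2)^2 = (2)^2 = 4
Difference = 100 - 4 = 96
This equals 4*L1*L2 = 4*6*4 = 96
Workspace area = 96*pi

96


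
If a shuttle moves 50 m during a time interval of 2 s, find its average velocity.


Given: distance d = 50 m, time t = 2 s
Using v = d / t
v = 50 / 2
v = 25 m/s

25 m/s


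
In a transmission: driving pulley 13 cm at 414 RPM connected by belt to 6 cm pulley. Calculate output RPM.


Given: D1 = 13 cm, w1 = 414 RPM, D2 = 6 cm
Using D1*w1 = D2*w2
w2 = D1*w1 / D2
w2 = 13*414 / 6
w2 = 5382 / 6
w2 = 897 RPM

897 RPM


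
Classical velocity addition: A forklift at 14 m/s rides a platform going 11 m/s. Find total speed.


Given: object velocity = 14 m/s, platform velocity = 11 m/s (same direction)
Using classical velocity addition: v_total = v_object + v_platform
v_total = 14 + 11
v_total = 25 m/s

25 m/s


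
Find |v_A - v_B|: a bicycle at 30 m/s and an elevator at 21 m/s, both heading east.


Given: v_A = 30 m/s east, v_B = 21 m/s east
Both move in the same direction; relative speed = |v_A - v_B|
|30 - 21| = |9|
= 9 m/s

9 m/s


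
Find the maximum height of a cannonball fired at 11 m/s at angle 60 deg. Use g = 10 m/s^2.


Given: v0 = 11 m/s, theta = 60 deg, g = 10 m/s^2
sin^2(60) = 3/4
Using H = v0^2 * sin^2(theta) / (2*g)
H = 11^2 * 3/4 / (2*10)
H = 121 * 3/4 / 20
H = 363/4 / 20
H = 363/80 m

363/80 m


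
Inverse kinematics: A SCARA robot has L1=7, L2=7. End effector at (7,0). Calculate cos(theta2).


Given: L1 = 7, L2 = 7, target (x, y) = (7, 0)
Using cos(theta2) = (x^2 + y^2 - L1^2 - L2^2) / (2*L1*L2)
x^2 + y^2 = 7^2 + 0 = 49
L1^2 + L2^2 = 49 + 49 = 98
Numerator = 49 - 98 = -49
Denominator = 2*7*7 = 98
cos(theta2) = -49/98 = -1/2

-1/2


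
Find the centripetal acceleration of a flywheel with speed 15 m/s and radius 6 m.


Given: v = 15 m/s, r = 6 m
Using a_c = v^2 / r
a_c = 15^2 / 6
a_c = 225 / 6
a_c = 75/2 m/s^2

75/2 m/s^2


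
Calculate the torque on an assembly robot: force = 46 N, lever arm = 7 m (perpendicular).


Given: F = 46 N, r = 7 m, angle = 90 deg (perpendicular)
Using tau = F * r * sin(90)
sin(90) = 1
tau = 46 * 7 * 1
tau = 322 Nm

322 Nm


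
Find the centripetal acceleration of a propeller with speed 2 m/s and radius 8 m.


Given: v = 2 m/s, r = 8 m
Using a_c = v^2 / r
a_c = 2^2 / 8
a_c = 4 / 8
a_c = 1/2 m/s^2

1/2 m/s^2


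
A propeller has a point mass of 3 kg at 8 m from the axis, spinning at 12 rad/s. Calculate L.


Given: m = 3 kg, r = 8 m, omega = 12 rad/s
For a point mass: I = m*r^2
I = 3*8^2 = 3*64 = 192
L = I*omega = 192*12
L = 2304 kg*m^2/s

2304 kg*m^2/s


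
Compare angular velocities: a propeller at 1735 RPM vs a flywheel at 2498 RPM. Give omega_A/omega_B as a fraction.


Given: RPM_A = 1735, RPM_B = 2498
omega = 2*pi*RPM/60, so omega_A/omega_B = RPM_A / RPM_B
omega_A/omega_B = 1735 / 2498
omega_A/omega_B = 1735/2498

1735/2498


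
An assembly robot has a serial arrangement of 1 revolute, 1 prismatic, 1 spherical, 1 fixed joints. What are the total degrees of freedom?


Given: serial robot with 1 revolute, 1 prismatic, 1 spherical, 1 fixed joints
DOF contribution per joint type: revolute=1, prismatic=1, spherical=3, fixed=0
DOF = 1*1 + 1*1 + 1*3 + 1*0
DOF = 5

5


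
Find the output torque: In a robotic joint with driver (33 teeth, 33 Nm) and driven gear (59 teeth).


Given: N1 = 33, N2 = 59, T1 = 33 Nm
Using T2/T1 = N2/N1
T2 = T1 * N2 / N1
T2 = 33 * 59 / 33
T2 = 1947 / 33
T2 = 59 Nm

59 Nm


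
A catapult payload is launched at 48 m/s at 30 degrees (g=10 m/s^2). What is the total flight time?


Given: v0 = 48 m/s, theta = 30 deg, g = 10 m/s^2
sin(30) = 1/2
Using T = 2*v0*sin(theta) / g
T = 2*48*1/2 / 10
T = 48 / 10
T = 24/5 s

24/5 s


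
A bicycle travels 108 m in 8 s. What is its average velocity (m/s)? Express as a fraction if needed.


Given: distance d = 108 m, time t = 8 s
Using v = d / t
v = 108 / 8
v = 27/2 m/s

27/2 m/s


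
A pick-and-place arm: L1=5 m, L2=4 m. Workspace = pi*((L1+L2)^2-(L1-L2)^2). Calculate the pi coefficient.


Given: L1 = 5, L2 = 4
(L1+L2)^2 = (9)^2 = 81
(L1-L2)^2 = (1)^2 = 1
Difference = 81 - 1 = 80
This equals 4*L1*L2 = 4*5*4 = 80
Workspace area = 80*pi

80


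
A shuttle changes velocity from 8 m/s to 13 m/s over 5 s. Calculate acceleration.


Given: initial velocity v0 = 8 m/s, final velocity v = 13 m/s, time t = 5 s
Using a = (v - v0) / t
a = (13 - 8) / 5
a = 5 / 5
a = 1 m/s^2

1 m/s^2


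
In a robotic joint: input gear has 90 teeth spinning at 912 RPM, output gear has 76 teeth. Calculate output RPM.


Given: N1 = 90 teeth, w1 = 912 RPM, N2 = 76 teeth
Using N1*w1 = N2*w2
w2 = N1*w1 / N2
w2 = 90*912 / 76
w2 = 82080 / 76
w2 = 1080 RPM

1080 RPM


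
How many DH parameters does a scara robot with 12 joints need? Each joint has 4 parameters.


Given: 12 joints, 4 DH parameters per joint (d, theta, a, alpha)
Total DH parameters = number_of_joints * 4
Total = 12 * 4
Total = 48

48


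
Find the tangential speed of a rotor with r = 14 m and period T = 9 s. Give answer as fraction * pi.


Given: radius r = 14 m, period T = 9 s
Using v = 2*pi*r / T
v = 2*pi*14 / 9
v = 28*pi / 9
v = 28/9*pi m/s

28/9*pi m/s


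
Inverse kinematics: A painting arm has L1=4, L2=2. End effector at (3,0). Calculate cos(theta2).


Given: L1 = 4, L2 = 2, target (x, y) = (3, 0)
Using cos(theta2) = (x^2 + y^2 - L1^2 - L2^2) / (2*L1*L2)
x^2 + y^2 = 3^2 + 0 = 9
L1^2 + L2^2 = 16 + 4 = 20
Numerator = 9 - 20 = -11
Denominator = 2*4*2 = 16
cos(theta2) = -11/16 = -11/16

-11/16


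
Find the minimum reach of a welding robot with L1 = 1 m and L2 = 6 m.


Given: L1 = 1 m, L2 = 6 m
For a 2-link planar arm, min reach = |L1 - L2| (second link folded back)
Min reach = |1 - 6|
Min reach = 5 m

5 m


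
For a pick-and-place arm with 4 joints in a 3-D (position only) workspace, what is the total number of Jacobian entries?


Given: task space dimension = 3, joints = 4
Jacobian is a 3 x 4 matrix
Total entries = rows * columns
Total = 3 * 4
Total = 12

12


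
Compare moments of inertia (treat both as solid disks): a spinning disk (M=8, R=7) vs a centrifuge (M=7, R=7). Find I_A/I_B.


Given: M1=8 kg, R1=7 m, M2=7 kg, R2=7 m
For a disk: I = (1/2)*M*R^2, so I_A/I_B = (M1*R1^2)/(M2*R2^2)
M1*R1^2 = 8*49 = 392
M2*R2^2 = 7*49 = 343
I_A/I_B = 392/343 = 8/7

8/7


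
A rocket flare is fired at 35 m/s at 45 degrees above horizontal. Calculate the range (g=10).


Given: v0 = 35 m/s, theta = 45 deg, g = 10 m/s^2
sin(2*45) = sin(90) = 1
Using R = v0^2 * sin(2*theta) / g
R = 35^2 * 1 / 10
R = 1225 / 10
R = 245/2 m

245/2 m


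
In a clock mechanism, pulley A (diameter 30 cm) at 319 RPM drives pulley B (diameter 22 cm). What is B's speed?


Given: D1 = 30 cm, w1 = 319 RPM, D2 = 22 cm
Using D1*w1 = D2*w2
w2 = D1*w1 / D2
w2 = 30*319 / 22
w2 = 9570 / 22
w2 = 435 RPM

435 RPM


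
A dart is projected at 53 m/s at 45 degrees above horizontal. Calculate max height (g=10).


Given: v0 = 53 m/s, theta = 45 deg, g = 10 m/s^2
sin^2(45) = 1/2
Using H = v0^2 * sin^2(theta) / (2*g)
H = 53^2 * 1/2 / (2*10)
H = 2809 * 1/2 / 20
H = 2809/2 / 20
H = 2809/40 m

2809/40 m


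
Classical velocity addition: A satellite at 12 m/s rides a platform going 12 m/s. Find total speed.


Given: object velocity = 12 m/s, platform velocity = 12 m/s (same direction)
Using classical velocity addition: v_total = v_object + v_platform
v_total = 12 + 12
v_total = 24 m/s

24 m/s


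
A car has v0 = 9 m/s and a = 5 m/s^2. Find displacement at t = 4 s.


Given: v0 = 9 m/s, a = 5 m/s^2, t = 4 s
Using s = v0*t + (1/2)*a*t^2
s = 9*4 + (1/2)*5*4^2
s = 36 + (1/2)*80
s = 36 + 40
s = 76

76 m


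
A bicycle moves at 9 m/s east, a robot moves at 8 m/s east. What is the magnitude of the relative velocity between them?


Given: v_A = 9 m/s east, v_B = 8 m/s east
Both move in the same direction; relative speed = |v_A - v_B|
|9 - 8| = |1|
= 1 m/s

1 m/s


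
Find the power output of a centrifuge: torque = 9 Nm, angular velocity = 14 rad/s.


Given: tau = 9 Nm, omega = 14 rad/s
Using P = tau * omega
P = 9 * 14
P = 126 W

126 W


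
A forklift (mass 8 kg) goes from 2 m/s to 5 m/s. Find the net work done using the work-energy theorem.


Given: m = 8 kg, v0 = 2 m/s, v = 5 m/s
Using W = (1/2)*m*(v^2 - v0^2)
v^2 = 5^2 = 25
v0^2 = 2^2 = 4
v^2 - v0^2 = 25 - 4 = 21
W = (1/2)*8*21 = 84 J

84 J


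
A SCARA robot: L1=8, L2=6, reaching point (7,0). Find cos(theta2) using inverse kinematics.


Given: L1 = 8, L2 = 6, target (x, y) = (7, 0)
Using cos(theta2) = (x^2 + y^2 - L1^2 - L2^2) / (2*L1*L2)
x^2 + y^2 = 7^2 + 0 = 49
L1^2 + L2^2 = 64 + 36 = 100
Numerator = 49 - 100 = -51
Denominator = 2*8*6 = 96
cos(theta2) = -51/96 = -17/32

-17/32


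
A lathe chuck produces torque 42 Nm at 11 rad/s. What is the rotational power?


Given: tau = 42 Nm, omega = 11 rad/s
Using P = tau * omega
P = 42 * 11
P = 462 W

462 W


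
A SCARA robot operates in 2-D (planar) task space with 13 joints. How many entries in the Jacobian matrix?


Given: task space dimension = 2, joints = 13
Jacobian is a 2 x 13 matrix
Total entries = rows * columns
Total = 2 * 13
Total = 26

26


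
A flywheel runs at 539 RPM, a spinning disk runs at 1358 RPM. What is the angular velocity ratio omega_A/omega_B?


Given: RPM_A = 539, RPM_B = 1358
omega = 2*pi*RPM/60, so omega_A/omega_B = RPM_A / RPM_B
omega_A/omega_B = 539 / 1358
omega_A/omega_B = 77/194

77/194


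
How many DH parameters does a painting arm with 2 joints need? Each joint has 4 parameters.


Given: 2 joints, 4 DH parameters per joint (d, theta, a, alpha)
Total DH parameters = number_of_joints * 4
Total = 2 * 4
Total = 8

8


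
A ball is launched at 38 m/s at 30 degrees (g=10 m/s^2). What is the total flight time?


Given: v0 = 38 m/s, theta = 30 deg, g = 10 m/s^2
sin(30) = 1/2
Using T = 2*v0*sin(theta) / g
T = 2*38*1/2 / 10
T = 38 / 10
T = 19/5 s

19/5 s


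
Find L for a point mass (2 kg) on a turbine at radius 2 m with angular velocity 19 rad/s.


Given: m = 2 kg, r = 2 m, omega = 19 rad/s
For a point mass: I = m*r^2
I = 2*2^2 = 2*4 = 8
L = I*omega = 8*19
L = 152 kg*m^2/s

152 kg*m^2/s


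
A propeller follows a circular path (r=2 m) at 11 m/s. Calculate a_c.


Given: v = 11 m/s, r = 2 m
Using a_c = v^2 / r
a_c = 11^2 / 2
a_c = 121 / 2
a_c = 121/2 m/s^2

121/2 m/s^2


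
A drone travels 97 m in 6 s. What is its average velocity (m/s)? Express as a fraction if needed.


Given: distance d = 97 m, time t = 6 s
Using v = d / t
v = 97 / 6
v = 97/6 m/s

97/6 m/s


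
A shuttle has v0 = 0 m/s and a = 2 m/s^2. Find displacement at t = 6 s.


Given: v0 = 0 m/s, a = 2 m/s^2, t = 6 s
Using s = v0*t + (1/2)*a*t^2
s = 0*6 + (1/2)*2*6^2
s = 0 + (1/2)*72
s = 0 + 36
s = 36

36 m


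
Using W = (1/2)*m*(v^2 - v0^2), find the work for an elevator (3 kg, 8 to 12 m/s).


Given: m = 3 kg, v0 = 8 m/s, v = 12 m/s
Using W = (1/2)*m*(v^2 - v0^2)
v^2 = 12^2 = 144
v0^2 = 8^2 = 64
v^2 - v0^2 = 144 - 64 = 80
W = (1/2)*3*80 = 120 J

120 J


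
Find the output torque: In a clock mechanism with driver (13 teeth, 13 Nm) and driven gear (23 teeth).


Given: N1 = 13, N2 = 23, T1 = 13 Nm
Using T2/T1 = N2/N1
T2 = T1 * N2 / N1
T2 = 13 * 23 / 13
T2 = 299 / 13
T2 = 23 Nm

23 Nm


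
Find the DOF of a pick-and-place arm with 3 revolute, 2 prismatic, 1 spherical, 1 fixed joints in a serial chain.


Given: serial robot with 3 revolute, 2 prismatic, 1 spherical, 1 fixed joints
DOF contribution per joint type: revolute=1, prismatic=1, spherical=3, fixed=0
DOF = 3*1 + 2*1 + 1*3 + 1*0
DOF = 8

8


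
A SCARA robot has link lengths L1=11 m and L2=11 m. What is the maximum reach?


Given: L1 = 11 m, L2 = 11 m
For a 2-link planar arm, max reach = L1 + L2 (fully extended)
Max reach = 11 + 11
Max reach = 22 m

22 m


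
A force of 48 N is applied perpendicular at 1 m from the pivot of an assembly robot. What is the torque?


Given: F = 48 N, r = 1 m, angle = 90 deg (perpendicular)
Using tau = F * r * sin(90)
sin(90) = 1
tau = 48 * 1 * 1
tau = 48 Nm

48 Nm


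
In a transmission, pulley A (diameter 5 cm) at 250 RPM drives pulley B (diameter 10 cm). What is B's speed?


Given: D1 = 5 cm, w1 = 250 RPM, D2 = 10 cm
Using D1*w1 = D2*w2
w2 = D1*w1 / D2
w2 = 5*250 / 10
w2 = 1250 / 10
w2 = 125 RPM

125 RPM


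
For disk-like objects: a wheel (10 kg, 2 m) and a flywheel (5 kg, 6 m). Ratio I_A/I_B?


Given: M1=10 kg, R1=2 m, M2=5 kg, R2=6 m
For a disk: I = (1/2)*M*R^2, so I_A/I_B = (M1*R1^2)/(M2*R2^2)
M1*R1^2 = 10*4 = 40
M2*R2^2 = 5*36 = 180
I_A/I_B = 40/180 = 2/9

2/9


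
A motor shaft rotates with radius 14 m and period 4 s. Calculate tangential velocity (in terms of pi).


Given: radius r = 14 m, period T = 4 s
Using v = 2*pi*r / T
v = 2*pi*14 / 4
v = 28*pi / 4
v = 7*pi m/s

7*pi m/s


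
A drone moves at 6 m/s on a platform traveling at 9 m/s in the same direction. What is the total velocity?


Given: object velocity = 6 m/s, platform velocity = 9 m/s (same direction)
Using classical velocity addition: v_total = v_object + v_platform
v_total = 6 + 9
v_total = 15 m/s

15 m/s


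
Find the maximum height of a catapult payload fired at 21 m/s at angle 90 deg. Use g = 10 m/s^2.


Given: v0 = 21 m/s, theta = 90 deg, g = 10 m/s^2
sin^2(90) = 1
Using H = v0^2 * sin^2(theta) / (2*g)
H = 21^2 * 1 / (2*10)
H = 441 * 1 / 20
H = 441 / 20
H = 441/20 m

441/20 m


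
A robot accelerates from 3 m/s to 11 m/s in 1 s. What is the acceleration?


Given: initial velocity v0 = 3 m/s, final velocity v = 11 m/s, time t = 1 s
Using a = (v - v0) / t
a = (11 - 3) / 1
a = 8 / 1
a = 8 m/s^2

8 m/s^2


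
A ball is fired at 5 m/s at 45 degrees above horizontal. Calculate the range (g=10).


Given: v0 = 5 m/s, theta = 45 deg, g = 10 m/s^2
sin(2*45) = sin(90) = 1
Using R = v0^2 * sin(2*theta) / g
R = 5^2 * 1 / 10
R = 25 / 10
R = 5/2 m

5/2 m


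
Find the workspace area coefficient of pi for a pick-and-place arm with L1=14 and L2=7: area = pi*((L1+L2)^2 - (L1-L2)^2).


Given: L1 = 14, L2 = 7
(L1+L2)^2 = (21)^2 = 441
(L1-L2)^2 = (7)^2 = 49
Difference = 441 - 49 = 392
This equals 4*L1*L2 = 4*14*7 = 392
Workspace area = 392*pi

392


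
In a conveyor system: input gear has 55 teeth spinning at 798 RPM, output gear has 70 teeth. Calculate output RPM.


Given: N1 = 55 teeth, w1 = 798 RPM, N2 = 70 teeth
Using N1*w1 = N2*w2
w2 = N1*w1 / N2
w2 = 55*798 / 70
w2 = 43890 / 70
w2 = 627 RPM

627 RPM


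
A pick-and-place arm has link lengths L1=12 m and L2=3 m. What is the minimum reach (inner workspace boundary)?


Given: L1 = 12 m, L2 = 3 m
For a 2-link planar arm, min reach = |L1 - L2| (second link folded back)
Min reach = |12 - 3|
Min reach = 9 m

9 m


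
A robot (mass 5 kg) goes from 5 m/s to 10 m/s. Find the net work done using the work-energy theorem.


Given: m = 5 kg, v0 = 5 m/s, v = 10 m/s
Using W = (1/2)*m*(v^2 - v0^2)
v^2 = 10^2 = 100
v0^2 = 5^2 = 25
v^2 - v0^2 = 100 - 25 = 75
W = (1/2)*5*75 = 375/2 J

375/2 J


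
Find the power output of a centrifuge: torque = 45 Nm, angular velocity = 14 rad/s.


Given: tau = 45 Nm, omega = 14 rad/s
Using P = tau * omega
P = 45 * 14
P = 630 W

630 W


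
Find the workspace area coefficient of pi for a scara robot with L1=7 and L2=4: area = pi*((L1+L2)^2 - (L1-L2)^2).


Given: L1 = 7, L2 = 4
(L1+L2)^2 = (11)^2 = 121
(L1-L2)^2 = (3)^2 = 9
Difference = 121 - 9 = 112
This equals 4*L1*L2 = 4*7*4 = 112
Workspace area = 112*pi

112


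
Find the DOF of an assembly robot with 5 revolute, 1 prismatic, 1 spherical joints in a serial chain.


Given: serial robot with 5 revolute, 1 prismatic, 1 spherical joints
DOF contribution per joint type: revolute=1, prismatic=1, spherical=3, fixed=0
DOF = 5*1 + 1*1 + 1*3
DOF = 9

9


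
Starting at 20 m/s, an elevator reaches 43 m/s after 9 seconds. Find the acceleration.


Given: initial velocity v0 = 20 m/s, final velocity v = 43 m/s, time t = 9 s
Using a = (v - v0) / t
a = (43 - 20) / 9
a = 23 / 9
a = 23/9 m/s^2

23/9 m/s^2


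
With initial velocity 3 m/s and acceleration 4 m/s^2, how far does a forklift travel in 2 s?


Given: v0 = 3 m/s, a = 4 m/s^2, t = 2 s
Using s = v0*t + (1/2)*a*t^2
s = 3*2 + (1/2)*4*2^2
s = 6 + (1/2)*16
s = 6 + 8
s = 14

14 m


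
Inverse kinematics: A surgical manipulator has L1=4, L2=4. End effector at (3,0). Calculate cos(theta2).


Given: L1 = 4, L2 = 4, target (x, y) = (3, 0)
Using cos(theta2) = (x^2 + y^2 - L1^2 - L2^2) / (2*L1*L2)
x^2 + y^2 = 3^2 + 0 = 9
L1^2 + L2^2 = 16 + 16 = 32
Numerator = 9 - 32 = -23
Denominator = 2*4*4 = 32
cos(theta2) = -23/32 = -23/32

-23/32


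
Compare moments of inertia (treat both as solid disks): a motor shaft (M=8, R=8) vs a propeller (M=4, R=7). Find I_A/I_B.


Given: M1=8 kg, R1=8 m, M2=4 kg, R2=7 m
For a disk: I = (1/2)*M*R^2, so I_A/I_B = (M1*R1^2)/(M2*R2^2)
M1*R1^2 = 8*64 = 512
M2*R2^2 = 4*49 = 196
I_A/I_B = 512/196 = 128/49

128/49


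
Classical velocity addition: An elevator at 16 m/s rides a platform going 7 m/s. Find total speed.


Given: object velocity = 16 m/s, platform velocity = 7 m/s (same direction)
Using classical velocity addition: v_total = v_object + v_platform
v_total = 16 + 7
v_total = 23 m/s

23 m/s


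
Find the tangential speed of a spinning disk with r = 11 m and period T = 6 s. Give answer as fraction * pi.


Given: radius r = 11 m, period T = 6 s
Using v = 2*pi*r / T
v = 2*pi*11 / 6
v = 22*pi / 6
v = 11/3*pi m/s

11/3*pi m/s


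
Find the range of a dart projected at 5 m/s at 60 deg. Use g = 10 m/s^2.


Given: v0 = 5 m/s, theta = 60 deg, g = 10 m/s^2
sin(2*60) = sin(120) = sqrt(3)/2
Using R = v0^2 * sin(2*theta) / g
R = 5^2 * (sqrt(3)/2) / 10
R = 25 * sqrt(3) / 20
R = 5/4*sqrt(3) m

5/4*sqrt(3) m


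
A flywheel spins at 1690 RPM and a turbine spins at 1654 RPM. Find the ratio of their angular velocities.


Given: RPM_A = 1690, RPM_B = 1654
omega = 2*pi*RPM/60, so omega_A/omega_B = RPM_A / RPM_B
omega_A/omega_B = 1690 / 1654
omega_A/omega_B = 845/827

845/827


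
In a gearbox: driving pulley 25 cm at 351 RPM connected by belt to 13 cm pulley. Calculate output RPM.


Given: D1 = 25 cm, w1 = 351 RPM, D2 = 13 cm
Using D1*w1 = D2*w2
w2 = D1*w1 / D2
w2 = 25*351 / 13
w2 = 8775 / 13
w2 = 675 RPM

675 RPM


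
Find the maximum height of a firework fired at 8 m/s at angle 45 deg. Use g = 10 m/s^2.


Given: v0 = 8 m/s, theta = 45 deg, g = 10 m/s^2
sin^2(45) = 1/2
Using H = v0^2 * sin^2(theta) / (2*g)
H = 8^2 * 1/2 / (2*10)
H = 64 * 1/2 / 20
H = 32 / 20
H = 8/5 m

8/5 m


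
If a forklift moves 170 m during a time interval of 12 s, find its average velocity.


Given: distance d = 170 m, time t = 12 s
Using v = d / t
v = 170 / 12
v = 85/6 m/s

85/6 m/s


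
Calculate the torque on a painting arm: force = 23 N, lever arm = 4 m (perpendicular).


Given: F = 23 N, r = 4 m, angle = 90 deg (perpendicular)
Using tau = F * r * sin(90)
sin(90) = 1
tau = 23 * 4 * 1
tau = 92 Nm

92 Nm


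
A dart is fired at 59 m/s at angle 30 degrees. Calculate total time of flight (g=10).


Given: v0 = 59 m/s, theta = 30 deg, g = 10 m/s^2
sin(30) = 1/2
Using T = 2*v0*sin(theta) / g
T = 2*59*1/2 / 10
T = 59 / 10
T = 59/10 s

59/10 s


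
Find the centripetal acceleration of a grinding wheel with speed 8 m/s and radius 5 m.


Given: v = 8 m/s, r = 5 m
Using a_c = v^2 / r
a_c = 8^2 / 5
a_c = 64 / 5
a_c = 64/5 m/s^2

64/5 m/s^2


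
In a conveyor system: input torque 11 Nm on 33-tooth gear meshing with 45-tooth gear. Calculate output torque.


Given: N1 = 33, N2 = 45, T1 = 11 Nm
Using T2/T1 = N2/N1
T2 = T1 * N2 / N1
T2 = 11 * 45 / 33
T2 = 495 / 33
T2 = 15 Nm

15 Nm


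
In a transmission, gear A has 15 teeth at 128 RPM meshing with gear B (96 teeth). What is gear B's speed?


Given: N1 = 15 teeth, w1 = 128 RPM, N2 = 96 teeth
Using N1*w1 = N2*w2
w2 = N1*w1 / N2
w2 = 15*128 / 96
w2 = 1920 / 96
w2 = 20 RPM

20 RPM


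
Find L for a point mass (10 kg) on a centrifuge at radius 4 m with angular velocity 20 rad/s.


Given: m = 10 kg, r = 4 m, omega = 20 rad/s
For a point mass: I = m*r^2
I = 10*4^2 = 10*16 = 160
L = I*omega = 160*20
L = 3200 kg*m^2/s

3200 kg*m^2/s


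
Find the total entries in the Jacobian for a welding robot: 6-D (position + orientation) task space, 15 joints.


Given: task space dimension = 6, joints = 15
Jacobian is a 6 x 15 matrix
Total entries = rows * columns
Total = 6 * 15
Total = 90

90


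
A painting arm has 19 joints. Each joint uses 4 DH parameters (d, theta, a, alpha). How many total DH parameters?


Given: 19 joints, 4 DH parameters per joint (d, theta, a, alpha)
Total DH parameters = number_of_joints * 4
Total = 19 * 4
Total = 76

76
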